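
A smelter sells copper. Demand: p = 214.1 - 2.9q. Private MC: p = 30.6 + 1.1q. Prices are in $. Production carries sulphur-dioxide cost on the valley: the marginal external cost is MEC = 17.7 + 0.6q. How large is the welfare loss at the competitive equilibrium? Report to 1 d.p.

DWL = $222.3

Market equilibrium (private): 30.6 + 1.1q = 214.1 - 2.9q → q_m = 45.8750.
Social marginal cost = private MC + MEC = 48.3 + 1.7q.
Set SMC = demand: 48.3 + 1.7q = 214.1 - 2.9q → q* = 36.0435.
The welfare-loss triangle has base |q_m − q*| and height MEC(q_m) (the vertical gap between SMC and demand is zero at q* and MEC at q_m).
DWL = ½ × 9.8315 × 45.2250 = 222.3148.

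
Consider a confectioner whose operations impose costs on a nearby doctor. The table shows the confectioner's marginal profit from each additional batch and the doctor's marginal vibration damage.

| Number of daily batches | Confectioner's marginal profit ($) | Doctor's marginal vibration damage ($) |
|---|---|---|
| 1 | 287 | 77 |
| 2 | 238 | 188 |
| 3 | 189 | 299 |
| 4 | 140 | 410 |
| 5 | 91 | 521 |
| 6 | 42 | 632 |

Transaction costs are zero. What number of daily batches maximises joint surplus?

Bargaining reaches the level where marginal profit last exceeds marginal vibration damage.
That holds through level 2 (238 ≥ 188) but not at 3 (189 < 299).

2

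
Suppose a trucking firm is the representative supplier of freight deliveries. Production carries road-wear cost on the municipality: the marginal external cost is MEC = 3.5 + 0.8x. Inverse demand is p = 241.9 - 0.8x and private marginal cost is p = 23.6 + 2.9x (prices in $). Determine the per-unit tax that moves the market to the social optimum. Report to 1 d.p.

Social marginal cost = private MC + MEC = 27.1 + 3.7x.
Set SMC = demand: 27.1 + 3.7x = 241.9 - 0.8x → x* = 47.7333.
The Pigouvian tax equals MEC at x*: 3.5 + 0.8×47.7333 = 41.6866.

tax = $41.7 per unit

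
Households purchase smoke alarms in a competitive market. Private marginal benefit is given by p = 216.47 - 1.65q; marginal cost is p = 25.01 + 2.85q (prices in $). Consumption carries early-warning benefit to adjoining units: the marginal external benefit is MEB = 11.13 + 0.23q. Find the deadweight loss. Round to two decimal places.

DWL = $51.23

Market equilibrium (private): 25.01 + 2.85q = 216.47 - 1.65q → q_m = 42.5467.
Social marginal benefit = demand + MEB = 227.60 - 1.42q.
Set SMB = MC: 227.60 - 1.42q = 25.01 + 2.85q → q* = 47.4450.
The loss is the area between SMB and MC from q* to q_m; with linear curves that's a triangle of height MEB(q_m).
DWL = ½ × 4.8983 × 20.9157 = 51.2257.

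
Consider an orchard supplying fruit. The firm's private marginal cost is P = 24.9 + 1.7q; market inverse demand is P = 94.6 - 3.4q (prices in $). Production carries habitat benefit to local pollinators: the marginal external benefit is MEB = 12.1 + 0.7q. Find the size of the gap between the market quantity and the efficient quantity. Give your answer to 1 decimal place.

4.9 units

Market equilibrium (private): 24.9 + 1.7q = 94.6 - 3.4q → q_m = 13.6667.
Social marginal cost = private MC − MEB = 12.8 + q.
Set SMC = demand: 12.8 + q = 94.6 - 3.4q → q* = 18.5909.
Gap = |13.6667 − 18.5909| = 4.9242.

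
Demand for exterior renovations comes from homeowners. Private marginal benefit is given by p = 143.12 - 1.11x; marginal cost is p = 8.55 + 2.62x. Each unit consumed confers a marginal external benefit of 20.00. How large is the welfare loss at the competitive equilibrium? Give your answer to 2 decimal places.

DWL = 53.62

Market equilibrium (private): 8.55 + 2.62x = 143.12 - 1.11x → x_m = 36.0777.
Social marginal benefit = demand + MEB = 163.12 - 1.11x.
Set SMB = MC: 163.12 - 1.11x = 8.55 + 2.62x → x* = 41.4397.
Between x* and x_m the wedge SMB − MC runs linearly from 0 to MEB(x_m), so the loss is a triangle.
DWL = ½ × 5.3620 × 20.0000 = 53.6200.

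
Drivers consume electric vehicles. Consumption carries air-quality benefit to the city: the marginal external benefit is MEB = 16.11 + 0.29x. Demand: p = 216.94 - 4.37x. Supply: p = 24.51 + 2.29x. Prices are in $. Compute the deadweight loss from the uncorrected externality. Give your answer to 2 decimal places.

Market equilibrium (private): 24.51 + 2.29x = 216.94 - 4.37x → x_m = 28.8934.
Social marginal benefit = demand + MEB = 233.05 - 4.08x.
Set SMB = MC: 233.05 - 4.08x = 24.51 + 2.29x → x* = 32.7378.
Height of the DWL triangle at x_m is SMB(x_m) − MC(x_m) = MEB(x_m) = 24.4891.
DWL = ½ × 3.8444 × 24.4891 = 47.0729.

DWL = $47.07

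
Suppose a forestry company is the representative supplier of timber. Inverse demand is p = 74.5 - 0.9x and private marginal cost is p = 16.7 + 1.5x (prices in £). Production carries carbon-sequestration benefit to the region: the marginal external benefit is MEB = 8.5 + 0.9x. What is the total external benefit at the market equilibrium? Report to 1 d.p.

£465.7

Market equilibrium (private): 16.7 + 1.5x = 74.5 - 0.9x → x_m = 24.0833.
Total external benefit = ∫₀^{x_m} (8.5 + 0.9x) dx = 8.5×24.0833 + ½×0.9×24.0833² = 465.7105.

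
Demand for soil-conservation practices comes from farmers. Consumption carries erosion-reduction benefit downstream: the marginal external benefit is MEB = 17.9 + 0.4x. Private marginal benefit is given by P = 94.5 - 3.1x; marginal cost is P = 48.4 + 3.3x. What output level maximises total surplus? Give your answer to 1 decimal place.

Social marginal benefit = demand + MEB = 112.4 - 2.7x.
Set SMB = MC: 112.4 - 2.7x = 48.4 + 3.3x → x* = 10.6667.

x* = 10.7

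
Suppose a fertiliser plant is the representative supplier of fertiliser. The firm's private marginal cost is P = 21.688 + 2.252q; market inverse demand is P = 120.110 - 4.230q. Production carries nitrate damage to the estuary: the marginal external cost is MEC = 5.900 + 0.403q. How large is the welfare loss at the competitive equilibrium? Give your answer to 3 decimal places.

Market equilibrium (private): 21.688 + 2.252q = 120.110 - 4.230q → q_m = 15.1839.
Social marginal cost = private MC + MEC = 27.588 + 2.655q.
Set SMC = demand: 27.588 + 2.655q = 120.110 - 4.230q → q* = 13.4382.
The welfare-loss triangle has base |q_m − q*| and height MEC(q_m) (the vertical gap between SMC and demand is zero at q* and MEC at q_m).
DWL = ½ × 1.7457 × 12.0191 = 10.4909.

DWL = 10.491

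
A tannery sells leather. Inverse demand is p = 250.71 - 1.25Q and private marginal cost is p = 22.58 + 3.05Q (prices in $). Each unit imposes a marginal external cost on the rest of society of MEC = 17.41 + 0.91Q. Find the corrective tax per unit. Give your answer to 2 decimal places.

tax = $54.22 per unit

Social marginal cost = private MC + MEC = 39.99 + 3.96Q.
Set SMC = demand: 39.99 + 3.96Q = 250.71 - 1.25Q → Q* = 40.4453.
The Pigouvian tax equals MEC at Q*: 17.41 + 0.91×40.4453 = 54.2152.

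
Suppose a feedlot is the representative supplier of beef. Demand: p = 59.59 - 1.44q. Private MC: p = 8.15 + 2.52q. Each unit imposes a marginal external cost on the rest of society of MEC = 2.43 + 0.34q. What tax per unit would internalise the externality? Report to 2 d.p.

Social marginal cost = private MC + MEC = 10.58 + 2.86q.
Set SMC = demand: 10.58 + 2.86q = 59.59 - 1.44q → q* = 11.3977.
The Pigouvian tax equals MEC at q*: 2.43 + 0.34×11.3977 = 6.3052.

tax = 6.31 per unit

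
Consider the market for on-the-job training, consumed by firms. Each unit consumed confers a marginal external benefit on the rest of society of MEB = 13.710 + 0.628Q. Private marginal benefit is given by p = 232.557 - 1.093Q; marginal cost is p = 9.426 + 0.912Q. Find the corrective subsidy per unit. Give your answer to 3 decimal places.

Social marginal benefit = demand + MEB = 246.267 - 0.465Q.
Set SMB = MC: 246.267 - 0.465Q = 9.426 + 0.912Q → Q* = 171.9978.
The Pigouvian subsidy equals MEB at Q*: 13.710 + 0.628×171.9978 = 121.7246.

subsidy = 121.725 per unit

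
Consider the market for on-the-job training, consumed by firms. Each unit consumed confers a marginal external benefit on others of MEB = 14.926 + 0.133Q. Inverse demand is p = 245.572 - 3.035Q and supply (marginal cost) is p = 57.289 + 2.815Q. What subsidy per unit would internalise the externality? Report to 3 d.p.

subsidy = 19.653 per unit

Social marginal benefit = demand + MEB = 260.498 - 2.902Q.
Set SMB = MC: 260.498 - 2.902Q = 57.289 + 2.815Q → Q* = 35.5447.
The Pigouvian subsidy equals MEB at Q*: 14.926 + 0.133×35.5447 = 19.6534.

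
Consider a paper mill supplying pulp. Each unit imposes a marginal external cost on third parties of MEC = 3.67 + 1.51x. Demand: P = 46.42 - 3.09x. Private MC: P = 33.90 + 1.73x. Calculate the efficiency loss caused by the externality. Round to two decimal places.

Market equilibrium (private): 33.90 + 1.73x = 46.42 - 3.09x → x_m = 2.5975.
Social marginal cost = private MC + MEC = 37.57 + 3.24x.
Set SMC = demand: 37.57 + 3.24x = 46.42 - 3.09x → x* = 1.3981.
Height of the DWL triangle at x_m is SMC(x_m) − demand(x_m) = MEC(x_m) = 7.5922.
DWL = ½ × 1.1994 × 7.5922 = 4.5530.

DWL = 4.55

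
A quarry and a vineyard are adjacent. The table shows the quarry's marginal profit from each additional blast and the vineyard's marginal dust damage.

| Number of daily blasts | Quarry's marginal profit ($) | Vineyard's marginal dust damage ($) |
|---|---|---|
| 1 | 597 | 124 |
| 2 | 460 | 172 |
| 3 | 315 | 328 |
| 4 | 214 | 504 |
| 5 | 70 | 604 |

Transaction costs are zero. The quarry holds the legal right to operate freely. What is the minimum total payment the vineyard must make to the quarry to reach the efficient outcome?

Left alone the quarry would choose level 5 (marginal profit stays positive).
Efficient level: k* = 2 (marginal profit ≥ marginal dust damage through 2).
The vineyard must at least cover the quarry's forgone profit from cutting 5→2: 315 + 214 + 70 = 599.

$599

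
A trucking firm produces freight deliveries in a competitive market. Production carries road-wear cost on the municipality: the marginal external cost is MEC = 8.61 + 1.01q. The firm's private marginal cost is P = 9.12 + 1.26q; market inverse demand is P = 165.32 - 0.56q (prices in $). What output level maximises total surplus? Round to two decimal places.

Social marginal cost = private MC + MEC = 17.73 + 2.27q.
Set SMC = demand: 17.73 + 2.27q = 165.32 - 0.56q → q* = 52.1519.

q* = 52.15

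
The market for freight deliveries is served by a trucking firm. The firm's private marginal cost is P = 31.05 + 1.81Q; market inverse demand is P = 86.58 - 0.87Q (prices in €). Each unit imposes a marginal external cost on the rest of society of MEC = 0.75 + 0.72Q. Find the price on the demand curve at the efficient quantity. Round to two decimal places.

P = €72.56

Social marginal cost = private MC + MEC = 31.80 + 2.53Q.
Set SMC = demand: 31.80 + 2.53Q = 86.58 - 0.87Q → Q* = 16.1118.
Consumer price on the demand curve at Q*: 86.58 − 0.87×16.1118 = 72.5627.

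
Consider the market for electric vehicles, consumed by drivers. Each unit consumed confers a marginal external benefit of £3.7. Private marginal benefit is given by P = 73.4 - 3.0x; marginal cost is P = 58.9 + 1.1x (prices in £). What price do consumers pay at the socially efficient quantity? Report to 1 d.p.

P = £60.1

Social marginal benefit = demand + MEB = 77.1 - 3.0x.
Set SMB = MC: 77.1 - 3.0x = 58.9 + 1.1x → x* = 4.4390.
Consumer price on the demand curve at x*: 73.4 − 3.0×4.4390 = 60.0830.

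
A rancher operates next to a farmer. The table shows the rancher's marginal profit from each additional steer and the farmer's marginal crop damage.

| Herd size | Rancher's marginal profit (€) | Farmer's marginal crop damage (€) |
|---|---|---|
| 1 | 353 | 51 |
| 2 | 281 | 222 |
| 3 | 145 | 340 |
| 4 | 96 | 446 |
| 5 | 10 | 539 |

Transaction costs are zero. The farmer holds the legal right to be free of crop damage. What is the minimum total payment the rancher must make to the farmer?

Efficient level: marginal profit ≥ marginal crop damage through level 2, so k* = 2.
With the farmer holding the right, the rancher must at least compensate total damage at k*: 51 + 222 = 273.

€273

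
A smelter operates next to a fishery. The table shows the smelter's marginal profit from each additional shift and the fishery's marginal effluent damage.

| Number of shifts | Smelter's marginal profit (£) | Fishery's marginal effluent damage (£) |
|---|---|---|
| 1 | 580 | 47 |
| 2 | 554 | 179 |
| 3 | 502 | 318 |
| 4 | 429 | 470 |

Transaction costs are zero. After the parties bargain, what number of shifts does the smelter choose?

Bargaining reaches the level where marginal profit last exceeds marginal effluent damage.
That holds through level 3 (502 ≥ 318) but not at 4 (429 < 470).

3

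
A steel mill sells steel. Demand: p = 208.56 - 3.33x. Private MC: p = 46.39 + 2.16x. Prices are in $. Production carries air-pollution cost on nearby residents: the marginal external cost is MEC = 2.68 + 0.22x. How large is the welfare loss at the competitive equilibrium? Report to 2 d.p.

DWL = $7.38

Market equilibrium (private): 46.39 + 2.16x = 208.56 - 3.33x → x_m = 29.5392.
Social marginal cost = private MC + MEC = 49.07 + 2.38x.
Set SMC = demand: 49.07 + 2.38x = 208.56 - 3.33x → x* = 27.9317.
Between x* and x_m the wedge SMC − demand runs linearly from 0 to MEC(x_m), so the loss is a triangle.
DWL = ½ × 1.6075 × 9.1786 = 7.3773.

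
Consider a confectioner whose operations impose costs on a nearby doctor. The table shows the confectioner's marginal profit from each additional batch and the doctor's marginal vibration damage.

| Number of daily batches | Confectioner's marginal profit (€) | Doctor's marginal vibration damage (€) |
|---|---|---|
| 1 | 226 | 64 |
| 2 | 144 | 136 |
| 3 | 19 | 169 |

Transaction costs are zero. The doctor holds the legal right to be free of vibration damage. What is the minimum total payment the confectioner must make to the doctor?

€200

Efficient level: marginal profit ≥ marginal vibration damage through level 2, so k* = 2.
With the doctor holding the right, the confectioner must at least compensate total damage at k*: 64 + 136 = 200.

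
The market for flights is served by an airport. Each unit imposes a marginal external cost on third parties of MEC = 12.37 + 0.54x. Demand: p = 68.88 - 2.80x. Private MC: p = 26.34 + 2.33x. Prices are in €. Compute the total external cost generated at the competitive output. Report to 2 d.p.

Market equilibrium (private): 26.34 + 2.33x = 68.88 - 2.80x → x_m = 8.2924.
Total external cost = ∫₀^{x_m} (12.37 + 0.54x) dx = 12.37×8.2924 + ½×0.54×8.2924² = 121.1432.

€121.14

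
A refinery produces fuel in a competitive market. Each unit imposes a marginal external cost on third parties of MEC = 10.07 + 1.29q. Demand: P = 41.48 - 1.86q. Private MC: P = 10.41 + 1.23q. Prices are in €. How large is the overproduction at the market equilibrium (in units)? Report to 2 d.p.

Market equilibrium (private): 10.41 + 1.23q = 41.48 - 1.86q → q_m = 10.0550.
Social marginal cost = private MC + MEC = 20.48 + 2.52q.
Set SMC = demand: 20.48 + 2.52q = 41.48 - 1.86q → q* = 4.7945.
Gap = |10.0550 − 4.7945| = 5.2605.

5.26 units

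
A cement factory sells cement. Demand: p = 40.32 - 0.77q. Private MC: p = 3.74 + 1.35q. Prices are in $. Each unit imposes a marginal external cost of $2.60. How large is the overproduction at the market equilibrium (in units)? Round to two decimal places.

1.23 units

Market equilibrium (private): 3.74 + 1.35q = 40.32 - 0.77q → q_m = 17.2547.
Social marginal cost = private MC + MEC = 6.34 + 1.35q.
Set SMC = demand: 6.34 + 1.35q = 40.32 - 0.77q → q* = 16.0283.
Gap = |17.2547 − 16.0283| = 1.2264.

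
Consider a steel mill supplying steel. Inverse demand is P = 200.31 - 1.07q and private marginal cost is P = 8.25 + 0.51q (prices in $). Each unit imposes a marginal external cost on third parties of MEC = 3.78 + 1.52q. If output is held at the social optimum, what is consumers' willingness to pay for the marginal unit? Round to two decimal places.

Social marginal cost = private MC + MEC = 12.03 + 2.03q.
Set SMC = demand: 12.03 + 2.03q = 200.31 - 1.07q → q* = 60.7355.
Consumer price on the demand curve at q*: 200.31 − 1.07×60.7355 = 135.3230.

P = $135.32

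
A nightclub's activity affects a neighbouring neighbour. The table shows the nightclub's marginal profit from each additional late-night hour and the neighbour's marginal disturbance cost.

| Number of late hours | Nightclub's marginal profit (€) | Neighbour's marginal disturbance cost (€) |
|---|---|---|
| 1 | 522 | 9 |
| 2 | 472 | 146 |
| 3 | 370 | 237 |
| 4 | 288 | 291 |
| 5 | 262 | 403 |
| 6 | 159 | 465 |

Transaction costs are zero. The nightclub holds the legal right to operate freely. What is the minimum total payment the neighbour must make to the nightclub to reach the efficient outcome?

Left alone the nightclub would choose level 6 (marginal profit stays positive).
Efficient level: k* = 3 (marginal profit ≥ marginal disturbance cost through 3).
The neighbour must at least cover the nightclub's forgone profit from cutting 6→3: 288 + 262 + 159 = 709.

€709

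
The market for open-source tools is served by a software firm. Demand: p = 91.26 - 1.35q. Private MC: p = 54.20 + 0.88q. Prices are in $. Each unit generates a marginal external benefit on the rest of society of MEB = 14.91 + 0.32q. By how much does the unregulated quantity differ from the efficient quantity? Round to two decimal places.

Market equilibrium (private): 54.20 + 0.88q = 91.26 - 1.35q → q_m = 16.6188.
Social marginal cost = private MC − MEB = 39.29 + 0.56q.
Set SMC = demand: 39.29 + 0.56q = 91.26 - 1.35q → q* = 27.2094.
Gap = |16.6188 − 27.2094| = 10.5906.

10.59 units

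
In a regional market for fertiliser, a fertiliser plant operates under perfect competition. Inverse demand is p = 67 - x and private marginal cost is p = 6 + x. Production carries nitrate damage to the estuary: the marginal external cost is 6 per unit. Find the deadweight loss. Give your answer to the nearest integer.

DWL = 9

Market equilibrium (private): 6 + x = 67 - x → x_m = 30.5000.
Social marginal cost = private MC + MEC = 12 + x.
Set SMC = demand: 12 + x = 67 - x → x* = 27.5000.
The welfare-loss triangle has base |x_m − x*| and height MEC(x_m) (the vertical gap between SMC and demand is zero at x* and MEC at x_m).
DWL = ½ × 3.0000 × 6.0000 = 9.0000.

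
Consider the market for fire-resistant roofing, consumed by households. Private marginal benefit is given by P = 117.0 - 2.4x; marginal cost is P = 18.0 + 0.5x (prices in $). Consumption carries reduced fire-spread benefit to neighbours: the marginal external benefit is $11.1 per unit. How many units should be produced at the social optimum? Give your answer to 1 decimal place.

Social marginal benefit = demand + MEB = 128.1 - 2.4x.
Set SMB = MC: 128.1 - 2.4x = 18.0 + 0.5x → x* = 37.9655.

x* = 38.0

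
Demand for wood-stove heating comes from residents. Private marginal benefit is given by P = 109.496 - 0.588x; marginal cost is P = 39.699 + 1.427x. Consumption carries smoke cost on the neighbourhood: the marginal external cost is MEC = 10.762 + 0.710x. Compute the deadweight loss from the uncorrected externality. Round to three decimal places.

DWL = 229.360

Market equilibrium (private): 39.699 + 1.427x = 109.496 - 0.588x → x_m = 34.6387.
Social marginal benefit = demand − MEC = 98.734 - 1.298x.
Set SMB = MC: 98.734 - 1.298x = 39.699 + 1.427x → x* = 21.6642.
Between x* and x_m the wedge MC − SMB runs linearly from 0 to MEC(x_m), so the loss is a triangle.
DWL = ½ × 12.9745 × 35.3555 = 229.3600.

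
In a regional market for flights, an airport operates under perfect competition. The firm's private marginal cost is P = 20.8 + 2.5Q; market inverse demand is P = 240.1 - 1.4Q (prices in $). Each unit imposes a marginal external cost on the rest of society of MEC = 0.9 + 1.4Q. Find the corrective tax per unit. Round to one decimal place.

Social marginal cost = private MC + MEC = 21.7 + 3.9Q.
Set SMC = demand: 21.7 + 3.9Q = 240.1 - 1.4Q → Q* = 41.2075.
The Pigouvian tax equals MEC at Q*: 0.9 + 1.4×41.2075 = 58.5905.

tax = $58.6 per unit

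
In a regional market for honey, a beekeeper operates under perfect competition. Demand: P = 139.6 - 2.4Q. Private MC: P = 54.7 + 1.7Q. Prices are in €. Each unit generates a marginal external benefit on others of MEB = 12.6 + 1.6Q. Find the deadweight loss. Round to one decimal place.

Market equilibrium (private): 54.7 + 1.7Q = 139.6 - 2.4Q → Q_m = 20.7073.
Social marginal cost = private MC − MEB = 42.1 + 0.1Q.
Set SMC = demand: 42.1 + 0.1Q = 139.6 - 2.4Q → Q* = 39.0000.
Height of the DWL triangle at Q_m is demand(Q_m) − SMC(Q_m) = MEB(Q_m) = 45.7317.
DWL = ½ × 18.2927 × 45.7317 = 418.2781.

DWL = €418.3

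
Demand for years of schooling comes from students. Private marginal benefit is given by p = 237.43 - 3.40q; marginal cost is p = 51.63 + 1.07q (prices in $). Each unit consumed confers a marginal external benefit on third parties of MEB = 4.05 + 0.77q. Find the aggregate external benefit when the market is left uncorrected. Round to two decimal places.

Market equilibrium (private): 51.63 + 1.07q = 237.43 - 3.40q → q_m = 41.5660.
Total external benefit = ∫₀^{q_m} (4.05 + 0.77q) dq = 4.05×41.5660 + ½×0.77×41.5660² = 833.5193.

$833.52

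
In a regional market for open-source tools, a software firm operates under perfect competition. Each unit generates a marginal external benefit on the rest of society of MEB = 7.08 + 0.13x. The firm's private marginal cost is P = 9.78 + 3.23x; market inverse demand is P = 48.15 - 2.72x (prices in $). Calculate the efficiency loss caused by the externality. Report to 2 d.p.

Market equilibrium (private): 9.78 + 3.23x = 48.15 - 2.72x → x_m = 6.4487.
Social marginal cost = private MC − MEB = 2.70 + 3.10x.
Set SMC = demand: 2.70 + 3.10x = 48.15 - 2.72x → x* = 7.8093.
The loss is the area between SMC and demand from x* to x_m; with linear curves that's a triangle of height MEB(x_m).
DWL = ½ × 1.3606 × 7.9183 = 5.3868.

DWL = $5.39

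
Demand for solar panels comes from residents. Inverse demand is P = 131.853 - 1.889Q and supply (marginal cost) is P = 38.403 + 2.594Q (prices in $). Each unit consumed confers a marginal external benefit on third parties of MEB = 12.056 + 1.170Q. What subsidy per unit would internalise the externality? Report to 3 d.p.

Social marginal benefit = demand + MEB = 143.909 - 0.719Q.
Set SMB = MC: 143.909 - 0.719Q = 38.403 + 2.594Q → Q* = 31.8461.
The Pigouvian subsidy equals MEB at Q*: 12.056 + 1.170×31.8461 = 49.3159.

subsidy = $49.316 per unit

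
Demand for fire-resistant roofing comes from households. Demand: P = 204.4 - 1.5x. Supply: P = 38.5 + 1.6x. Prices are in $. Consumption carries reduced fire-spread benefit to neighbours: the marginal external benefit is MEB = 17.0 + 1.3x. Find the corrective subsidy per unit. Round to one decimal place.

Social marginal benefit = demand + MEB = 221.4 - 0.2x.
Set SMB = MC: 221.4 - 0.2x = 38.5 + 1.6x → x* = 101.6111.
The Pigouvian subsidy equals MEB at x*: 17.0 + 1.3×101.6111 = 149.0944.

subsidy = $149.1 per unit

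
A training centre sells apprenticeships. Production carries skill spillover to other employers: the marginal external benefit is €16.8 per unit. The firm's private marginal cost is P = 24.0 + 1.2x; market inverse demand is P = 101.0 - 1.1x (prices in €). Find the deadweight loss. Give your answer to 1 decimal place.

Market equilibrium (private): 24.0 + 1.2x = 101.0 - 1.1x → x_m = 33.4783.
Social marginal cost = private MC − MEB = 7.2 + 1.2x.
Set SMC = demand: 7.2 + 1.2x = 101.0 - 1.1x → x* = 40.7826.
Height of the DWL triangle at x_m is demand(x_m) − SMC(x_m) = MEB(x_m) = 16.8000.
DWL = ½ × 7.3043 × 16.8000 = 61.3561.

DWL = €61.4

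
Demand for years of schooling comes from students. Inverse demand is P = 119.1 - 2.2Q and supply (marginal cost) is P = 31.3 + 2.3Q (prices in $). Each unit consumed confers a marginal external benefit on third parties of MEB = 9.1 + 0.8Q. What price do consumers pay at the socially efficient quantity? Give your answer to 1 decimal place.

Social marginal benefit = demand + MEB = 128.2 - 1.4Q.
Set SMB = MC: 128.2 - 1.4Q = 31.3 + 2.3Q → Q* = 26.1892.
Consumer price on the demand curve at Q*: 119.1 − 2.2×26.1892 = 61.4838.

P = $61.5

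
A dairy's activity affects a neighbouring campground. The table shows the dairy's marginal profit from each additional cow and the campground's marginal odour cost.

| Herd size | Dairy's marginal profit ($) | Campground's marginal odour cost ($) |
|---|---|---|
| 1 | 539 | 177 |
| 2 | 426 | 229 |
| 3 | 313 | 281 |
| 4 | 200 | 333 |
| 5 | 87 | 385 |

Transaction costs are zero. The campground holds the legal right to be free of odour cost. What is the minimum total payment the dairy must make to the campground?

$687

Efficient level: marginal profit ≥ marginal odour cost through level 3, so k* = 3.
With the campground holding the right, the dairy must at least compensate total damage at k*: 177 + 229 + 281 = 687.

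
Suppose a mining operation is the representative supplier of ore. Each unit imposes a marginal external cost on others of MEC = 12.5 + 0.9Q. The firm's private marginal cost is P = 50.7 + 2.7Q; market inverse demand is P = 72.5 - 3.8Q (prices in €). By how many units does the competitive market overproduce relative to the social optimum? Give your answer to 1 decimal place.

Market equilibrium (private): 50.7 + 2.7Q = 72.5 - 3.8Q → Q_m = 3.3538.
Social marginal cost = private MC + MEC = 63.2 + 3.6Q.
Set SMC = demand: 63.2 + 3.6Q = 72.5 - 3.8Q → Q* = 1.2568.
Gap = |3.3538 − 1.2568| = 2.0970.

2.1 units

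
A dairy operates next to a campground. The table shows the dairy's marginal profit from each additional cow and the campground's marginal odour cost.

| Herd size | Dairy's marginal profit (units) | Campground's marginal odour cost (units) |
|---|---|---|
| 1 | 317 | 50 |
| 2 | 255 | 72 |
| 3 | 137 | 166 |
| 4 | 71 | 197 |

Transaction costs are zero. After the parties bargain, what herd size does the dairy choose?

2

Bargaining reaches the level where marginal profit last exceeds marginal odour cost.
That holds through level 2 (255 ≥ 72) but not at 3 (137 < 166).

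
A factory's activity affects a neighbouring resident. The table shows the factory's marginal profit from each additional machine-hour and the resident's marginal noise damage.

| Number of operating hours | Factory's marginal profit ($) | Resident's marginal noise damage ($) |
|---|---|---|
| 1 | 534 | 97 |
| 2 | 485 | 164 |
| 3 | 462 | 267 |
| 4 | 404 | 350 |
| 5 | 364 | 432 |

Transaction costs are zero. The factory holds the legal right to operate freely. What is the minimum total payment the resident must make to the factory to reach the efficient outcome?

$364

Left alone the factory would choose level 5 (marginal profit stays positive).
Efficient level: k* = 4 (marginal profit ≥ marginal noise damage through 4).
The resident must at least cover the factory's forgone profit from cutting 5→4: 364 = 364.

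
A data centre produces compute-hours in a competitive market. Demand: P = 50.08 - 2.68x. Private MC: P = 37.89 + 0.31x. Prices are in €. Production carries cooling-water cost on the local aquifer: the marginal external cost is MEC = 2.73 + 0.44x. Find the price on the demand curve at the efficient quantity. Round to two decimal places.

P = €42.69

Social marginal cost = private MC + MEC = 40.62 + 0.75x.
Set SMC = demand: 40.62 + 0.75x = 50.08 - 2.68x → x* = 2.7580.
Consumer price on the demand curve at x*: 50.08 − 2.68×2.7580 = 42.6886.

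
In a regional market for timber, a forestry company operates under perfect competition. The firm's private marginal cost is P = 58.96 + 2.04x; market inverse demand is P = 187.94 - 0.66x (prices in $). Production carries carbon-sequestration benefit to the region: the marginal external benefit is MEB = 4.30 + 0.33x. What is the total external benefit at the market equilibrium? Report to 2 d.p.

$581.94

Market equilibrium (private): 58.96 + 2.04x = 187.94 - 0.66x → x_m = 47.7704.
Total external benefit = ∫₀^{x_m} (4.30 + 0.33x) dx = 4.30×47.7704 + ½×0.33×47.7704² = 581.9446.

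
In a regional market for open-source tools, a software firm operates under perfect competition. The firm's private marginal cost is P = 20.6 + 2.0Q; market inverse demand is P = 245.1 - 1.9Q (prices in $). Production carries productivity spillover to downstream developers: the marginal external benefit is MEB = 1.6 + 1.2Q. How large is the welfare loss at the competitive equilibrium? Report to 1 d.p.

Market equilibrium (private): 20.6 + 2.0Q = 245.1 - 1.9Q → Q_m = 57.5641.
Social marginal cost = private MC − MEB = 19.0 + 0.8Q.
Set SMC = demand: 19.0 + 0.8Q = 245.1 - 1.9Q → Q* = 83.7407.
The loss is the area between SMC and demand from Q* to Q_m; with linear curves that's a triangle of height MEB(Q_m).
DWL = ½ × 26.1766 × 70.6769 = 925.0405.

DWL = $925.0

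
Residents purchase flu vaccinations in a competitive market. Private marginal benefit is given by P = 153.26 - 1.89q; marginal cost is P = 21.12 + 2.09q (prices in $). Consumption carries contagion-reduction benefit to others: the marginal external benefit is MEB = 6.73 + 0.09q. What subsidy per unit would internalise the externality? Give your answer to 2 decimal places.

Social marginal benefit = demand + MEB = 159.99 - 1.80q.
Set SMB = MC: 159.99 - 1.80q = 21.12 + 2.09q → q* = 35.6992.
The Pigouvian subsidy equals MEB at q*: 6.73 + 0.09×35.6992 = 9.9429.

subsidy = $9.94 per unit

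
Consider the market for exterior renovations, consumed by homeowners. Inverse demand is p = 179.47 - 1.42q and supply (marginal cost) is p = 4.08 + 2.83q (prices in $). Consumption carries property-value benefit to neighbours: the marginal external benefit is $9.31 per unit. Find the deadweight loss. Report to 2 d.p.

DWL = $10.20

Market equilibrium (private): 4.08 + 2.83q = 179.47 - 1.42q → q_m = 41.2682.
Social marginal benefit = demand + MEB = 188.78 - 1.42q.
Set SMB = MC: 188.78 - 1.42q = 4.08 + 2.83q → q* = 43.4588.
The loss is the area between SMB and MC from q* to q_m; with linear curves that's a triangle of height MEB(q_m).
DWL = ½ × 2.1906 × 9.3100 = 10.1972.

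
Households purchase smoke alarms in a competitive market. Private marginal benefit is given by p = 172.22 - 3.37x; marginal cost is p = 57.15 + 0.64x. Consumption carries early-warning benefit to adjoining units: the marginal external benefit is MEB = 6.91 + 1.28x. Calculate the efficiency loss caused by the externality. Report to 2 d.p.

DWL = 348.81

Market equilibrium (private): 57.15 + 0.64x = 172.22 - 3.37x → x_m = 28.6958.
Social marginal benefit = demand + MEB = 179.13 - 2.09x.
Set SMB = MC: 179.13 - 2.09x = 57.15 + 0.64x → x* = 44.6813.
Height of the DWL triangle at x_m is SMB(x_m) − MC(x_m) = MEB(x_m) = 43.6406.
DWL = ½ × 15.9855 × 43.6406 = 348.8084.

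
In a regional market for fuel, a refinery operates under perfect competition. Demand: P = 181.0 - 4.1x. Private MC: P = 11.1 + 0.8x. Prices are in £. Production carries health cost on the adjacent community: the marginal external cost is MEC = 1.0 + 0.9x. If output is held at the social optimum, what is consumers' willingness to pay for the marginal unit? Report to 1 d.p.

Social marginal cost = private MC + MEC = 12.1 + 1.7x.
Set SMC = demand: 12.1 + 1.7x = 181.0 - 4.1x → x* = 29.1207.
Consumer price on the demand curve at x*: 181.0 − 4.1×29.1207 = 61.6051.

P = £61.6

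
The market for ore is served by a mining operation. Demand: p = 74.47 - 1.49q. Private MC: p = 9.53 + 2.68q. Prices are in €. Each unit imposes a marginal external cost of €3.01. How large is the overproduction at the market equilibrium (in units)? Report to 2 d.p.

0.72 units

Market equilibrium (private): 9.53 + 2.68q = 74.47 - 1.49q → q_m = 15.5731.
Social marginal cost = private MC + MEC = 12.54 + 2.68q.
Set SMC = demand: 12.54 + 2.68q = 74.47 - 1.49q → q* = 14.8513.
Gap = |15.5731 − 14.8513| = 0.7218.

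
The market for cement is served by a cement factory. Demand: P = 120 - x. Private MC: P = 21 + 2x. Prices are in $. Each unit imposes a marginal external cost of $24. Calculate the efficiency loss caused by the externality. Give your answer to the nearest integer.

DWL = $96

Market equilibrium (private): 21 + 2x = 120 - x → x_m = 33.0000.
Social marginal cost = private MC + MEC = 45 + 2x.
Set SMC = demand: 45 + 2x = 120 - x → x* = 25.0000.
Height of the DWL triangle at x_m is SMC(x_m) − demand(x_m) = MEC(x_m) = 24.0000.
DWL = ½ × 8.0000 × 24.0000 = 96.0000.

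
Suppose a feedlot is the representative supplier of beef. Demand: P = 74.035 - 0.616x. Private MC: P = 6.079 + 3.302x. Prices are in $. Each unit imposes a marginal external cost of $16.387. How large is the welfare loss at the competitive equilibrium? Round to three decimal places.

Market equilibrium (private): 6.079 + 3.302x = 74.035 - 0.616x → x_m = 17.3446.
Social marginal cost = private MC + MEC = 22.466 + 3.302x.
Set SMC = demand: 22.466 + 3.302x = 74.035 - 0.616x → x* = 13.1621.
The loss is the area between SMC and demand from x* to x_m; with linear curves that's a triangle of height MEC(x_m).
DWL = ½ × 4.1825 × 16.3870 = 34.2693.

DWL = $34.269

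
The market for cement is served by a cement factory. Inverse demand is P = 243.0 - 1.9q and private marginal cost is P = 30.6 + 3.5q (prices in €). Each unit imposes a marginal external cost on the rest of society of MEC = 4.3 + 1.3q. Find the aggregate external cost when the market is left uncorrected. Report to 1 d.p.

€1174.8

Market equilibrium (private): 30.6 + 3.5q = 243.0 - 1.9q → q_m = 39.3333.
Total external cost = ∫₀^{q_m} (4.3 + 1.3q) dq = 4.3×39.3333 + ½×1.3×39.3333² = 1174.7537.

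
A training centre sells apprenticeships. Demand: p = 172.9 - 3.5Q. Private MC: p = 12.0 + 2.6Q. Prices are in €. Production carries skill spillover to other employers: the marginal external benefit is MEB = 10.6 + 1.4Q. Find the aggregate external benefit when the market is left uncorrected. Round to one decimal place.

Market equilibrium (private): 12.0 + 2.6Q = 172.9 - 3.5Q → Q_m = 26.3770.
Total external benefit = ∫₀^{Q_m} (10.6 + 1.4Q) dQ = 10.6×26.3770 + ½×1.4×26.3770² = 766.6185.

€766.6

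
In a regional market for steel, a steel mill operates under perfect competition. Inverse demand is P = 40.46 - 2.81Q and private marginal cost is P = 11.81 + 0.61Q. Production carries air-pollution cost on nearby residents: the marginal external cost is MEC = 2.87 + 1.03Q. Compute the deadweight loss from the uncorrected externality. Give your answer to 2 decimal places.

DWL = 14.86

Market equilibrium (private): 11.81 + 0.61Q = 40.46 - 2.81Q → Q_m = 8.3772.
Social marginal cost = private MC + MEC = 14.68 + 1.64Q.
Set SMC = demand: 14.68 + 1.64Q = 40.46 - 2.81Q → Q* = 5.7933.
The loss is the area between SMC and demand from Q* to Q_m; with linear curves that's a triangle of height MEC(Q_m).
DWL = ½ × 2.5839 × 11.4985 = 14.8555.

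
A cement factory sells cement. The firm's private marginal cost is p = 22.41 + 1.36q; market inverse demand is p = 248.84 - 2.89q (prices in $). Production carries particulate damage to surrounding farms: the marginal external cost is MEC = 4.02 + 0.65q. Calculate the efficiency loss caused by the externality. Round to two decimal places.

Market equilibrium (private): 22.41 + 1.36q = 248.84 - 2.89q → q_m = 53.2776.
Social marginal cost = private MC + MEC = 26.43 + 2.01q.
Set SMC = demand: 26.43 + 2.01q = 248.84 - 2.89q → q* = 45.3898.
Height of the DWL triangle at q_m is SMC(q_m) − demand(q_m) = MEC(q_m) = 38.6505.
DWL = ½ × 7.8878 × 38.6505 = 152.4337.

DWL = $152.43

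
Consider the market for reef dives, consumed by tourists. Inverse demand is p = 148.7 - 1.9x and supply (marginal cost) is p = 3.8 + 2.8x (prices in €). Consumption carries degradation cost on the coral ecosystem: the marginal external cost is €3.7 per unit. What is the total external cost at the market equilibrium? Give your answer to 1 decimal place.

Market equilibrium (private): 3.8 + 2.8x = 148.7 - 1.9x → x_m = 30.8298.
Total external cost = MEC × x_m = 3.7 × 30.8298 = 114.0703.

€114.1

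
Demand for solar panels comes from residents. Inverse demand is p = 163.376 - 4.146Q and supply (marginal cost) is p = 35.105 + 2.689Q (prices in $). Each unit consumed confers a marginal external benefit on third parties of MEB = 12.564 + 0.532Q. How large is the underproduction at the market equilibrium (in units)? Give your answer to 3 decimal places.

Market equilibrium (private): 35.105 + 2.689Q = 163.376 - 4.146Q → Q_m = 18.7668.
Social marginal benefit = demand + MEB = 175.940 - 3.614Q.
Set SMB = MC: 175.940 - 3.614Q = 35.105 + 2.689Q → Q* = 22.3441.
Gap = |18.7668 − 22.3441| = 3.5773.

3.577 units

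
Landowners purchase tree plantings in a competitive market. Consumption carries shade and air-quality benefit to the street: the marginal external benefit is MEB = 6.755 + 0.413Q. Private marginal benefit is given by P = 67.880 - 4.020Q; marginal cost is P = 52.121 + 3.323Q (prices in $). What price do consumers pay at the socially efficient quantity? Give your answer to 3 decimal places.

P = $54.820

Social marginal benefit = demand + MEB = 74.635 - 3.607Q.
Set SMB = MC: 74.635 - 3.607Q = 52.121 + 3.323Q → Q* = 3.2488.
Consumer price on the demand curve at Q*: 67.880 − 4.020×3.2488 = 54.8198.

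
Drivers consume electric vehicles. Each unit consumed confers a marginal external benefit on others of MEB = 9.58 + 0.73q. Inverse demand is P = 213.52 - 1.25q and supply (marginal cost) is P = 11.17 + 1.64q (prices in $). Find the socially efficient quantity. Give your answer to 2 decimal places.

q* = 98.12

Social marginal benefit = demand + MEB = 223.10 - 0.52q.
Set SMB = MC: 223.10 - 0.52q = 11.17 + 1.64q → q* = 98.1157.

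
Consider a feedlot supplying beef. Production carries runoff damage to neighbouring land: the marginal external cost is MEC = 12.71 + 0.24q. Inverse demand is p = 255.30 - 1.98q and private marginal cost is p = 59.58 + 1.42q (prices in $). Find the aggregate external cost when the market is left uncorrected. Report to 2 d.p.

Market equilibrium (private): 59.58 + 1.42q = 255.30 - 1.98q → q_m = 57.5647.
Total external cost = ∫₀^{q_m} (12.71 + 0.24q) dq = 12.71×57.5647 + ½×0.24×57.5647² = 1129.2907.

$1129.29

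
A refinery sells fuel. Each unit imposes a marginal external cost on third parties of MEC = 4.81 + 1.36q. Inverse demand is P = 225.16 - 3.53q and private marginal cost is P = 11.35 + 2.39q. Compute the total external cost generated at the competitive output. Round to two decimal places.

Market equilibrium (private): 11.35 + 2.39q = 225.16 - 3.53q → q_m = 36.1166.
Total external cost = ∫₀^{q_m} (4.81 + 1.36q) dq = 4.81×36.1166 + ½×1.36×36.1166² = 1060.7188.

1060.72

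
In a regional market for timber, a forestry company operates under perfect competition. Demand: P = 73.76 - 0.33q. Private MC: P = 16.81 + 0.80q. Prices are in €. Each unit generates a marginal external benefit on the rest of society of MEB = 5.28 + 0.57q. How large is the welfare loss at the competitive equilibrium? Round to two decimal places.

Market equilibrium (private): 16.81 + 0.80q = 73.76 - 0.33q → q_m = 50.3982.
Social marginal cost = private MC − MEB = 11.53 + 0.23q.
Set SMC = demand: 11.53 + 0.23q = 73.76 - 0.33q → q* = 111.1250.
The welfare-loss triangle has base |q_m − q*| and height MEB(q_m) (the vertical gap between SMC and demand is zero at q* and MEB at q_m).
DWL = ½ × 60.7268 × 34.0070 = 1032.5681.

DWL = €1032.57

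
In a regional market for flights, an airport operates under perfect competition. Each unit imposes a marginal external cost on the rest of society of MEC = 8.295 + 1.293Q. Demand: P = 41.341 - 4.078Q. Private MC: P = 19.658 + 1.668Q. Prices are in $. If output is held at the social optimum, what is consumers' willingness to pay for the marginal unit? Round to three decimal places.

Social marginal cost = private MC + MEC = 27.953 + 2.961Q.
Set SMC = demand: 27.953 + 2.961Q = 41.341 - 4.078Q → Q* = 1.9020.
Consumer price on the demand curve at Q*: 41.341 − 4.078×1.9020 = 33.5846.

P = $33.585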